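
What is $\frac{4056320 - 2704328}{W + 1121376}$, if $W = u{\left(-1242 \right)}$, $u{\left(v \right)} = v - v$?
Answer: $\frac{56333}{46724} \approx 1.2057$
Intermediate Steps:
$u{\left(v \right)} = 0$
$W = 0$
$\frac{4056320 - 2704328}{W + 1121376} = \frac{4056320 - 2704328}{0 + 1121376} = \frac{1351992}{1121376} = 1351992 \cdot \frac{1}{1121376} = \frac{56333}{46724}$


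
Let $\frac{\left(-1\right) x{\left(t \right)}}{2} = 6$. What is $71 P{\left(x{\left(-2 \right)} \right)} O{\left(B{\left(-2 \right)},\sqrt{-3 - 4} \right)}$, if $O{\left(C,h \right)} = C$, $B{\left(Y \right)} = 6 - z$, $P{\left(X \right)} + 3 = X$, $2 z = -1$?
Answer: $- \frac{13845}{2} \approx -6922.5$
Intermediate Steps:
$z = - \frac{1}{2}$ ($z = \frac{1}{2} \left(-1\right) = - \frac{1}{2} \approx -0.5$)
$x{\left(t \right)} = -12$ ($x{\left(t \right)} = \left(-2\right) 6 = -12$)
$P{\left(X \right)} = -3 + X$
$B{\left(Y \right)} = \frac{13}{2}$ ($B{\left(Y \right)} = 6 - - \frac{1}{2} = 6 + \frac{1}{2} = \frac{13}{2}$)
$71 P{\left(x{\left(-2 \right)} \right)} O{\left(B{\left(-2 \right)},\sqrt{-3 - 4} \right)} = 71 \left(-3 - 12\right) \frac{13}{2} = 71 \left(-15\right) \frac{13}{2} = \left(-1065\right) \frac{13}{2} = - \frac{13845}{2}$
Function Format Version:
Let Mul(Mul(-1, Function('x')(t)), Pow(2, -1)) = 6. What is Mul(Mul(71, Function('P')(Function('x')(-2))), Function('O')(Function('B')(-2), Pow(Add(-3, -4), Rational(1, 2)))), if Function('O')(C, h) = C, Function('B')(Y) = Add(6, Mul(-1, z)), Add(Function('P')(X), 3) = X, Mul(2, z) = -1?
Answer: Rational(-13845, 2) ≈ -6922.5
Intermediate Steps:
z = Rational(-1, 2) (z = Mul(Rational(1, 2), -1) = Rational(-1, 2) ≈ -0.50000)
Function('x')(t) = -12 (Function('x')(t) = Mul(-2, 6) = -12)
Function('P')(X) = Add(-3, X)
Function('B')(Y) = Rational(13, 2) (Function('B')(Y) = Add(6, Mul(-1, Rational(-1, 2))) = Add(6, Rational(1, 2)) = Rational(13, 2))
Mul(Mul(71, Function('P')(Function('x')(-2))), Function('O')(Function('B')(-2), Pow(Add(-3, -4), Rational(1, 2)))) = Mul(Mul(71, Add(-3, -12)), Rational(13, 2)) = Mul(Mul(71, -15), Rational(13, 2)) = Mul(-1065, Rational(13, 2)) = Rational(-13845, 2)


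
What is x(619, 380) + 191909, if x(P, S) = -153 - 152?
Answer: 191604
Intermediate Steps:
x(P, S) = -305
x(619, 380) + 191909 = -305 + 191909 = 191604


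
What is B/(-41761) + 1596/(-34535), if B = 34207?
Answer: -1247989301/1442216135 ≈ -0.86533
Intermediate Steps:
B/(-41761) + 1596/(-34535) = 34207/(-41761) + 1596/(-34535) = 34207*(-1/41761) + 1596*(-1/34535) = -34207/41761 - 1596/34535 = -1247989301/1442216135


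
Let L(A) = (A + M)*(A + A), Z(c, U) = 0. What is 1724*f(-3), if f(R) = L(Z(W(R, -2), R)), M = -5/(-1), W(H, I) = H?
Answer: 0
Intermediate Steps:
M = 5 (M = -5*(-1) = 5)
L(A) = 2*A*(5 + A) (L(A) = (A + 5)*(A + A) = (5 + A)*(2*A) = 2*A*(5 + A))
f(R) = 0 (f(R) = 2*0*(5 + 0) = 2*0*5 = 0)
1724*f(-3) = 1724*0 = 0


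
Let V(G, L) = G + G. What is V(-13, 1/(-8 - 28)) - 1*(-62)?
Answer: 36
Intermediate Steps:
V(G, L) = 2*G
V(-13, 1/(-8 - 28)) - 1*(-62) = 2*(-13) - 1*(-62) = -26 + 62 = 36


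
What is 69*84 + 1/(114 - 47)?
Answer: 388333/67 ≈ 5796.0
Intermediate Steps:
69*84 + 1/(114 - 47) = 5796 + 1/67 = 388333/67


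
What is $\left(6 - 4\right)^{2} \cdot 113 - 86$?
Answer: $366$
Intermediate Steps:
$\left(6 - 4\right)^{2} \cdot 113 - 86 = 2^{2} \cdot 113 - 86 = 4 \cdot 113 - 86 = 452 - 86 = 366$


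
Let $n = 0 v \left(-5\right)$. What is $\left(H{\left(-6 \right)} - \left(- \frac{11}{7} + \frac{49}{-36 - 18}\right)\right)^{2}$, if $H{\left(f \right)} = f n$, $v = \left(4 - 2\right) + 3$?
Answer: $\frac{877969}{142884} \approx 6.1446$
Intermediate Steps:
$v = 5$ ($v = 2 + 3 = 5$)
$n = 0$ ($n = 0 \cdot 5 \left(-5\right) = 0 \left(-5\right) = 0$)
$H{\left(f \right)} = 0$ ($H{\left(f \right)} = f 0 = 0$)
$\left(H{\left(-6 \right)} - \left(- \frac{11}{7} + \frac{49}{-36 - 18}\right)\right)^{2} = \left(0 - \left(- \frac{11}{7} + \frac{49}{-36 - 18}\right)\right)^{2} = \left(0 + \left(- \frac{49}{-54} + \frac{11}{7}\right)\right)^{2} = \left(0 + \left(\left(-49\right) \left(- \frac{1}{54}\right) + \frac{11}{7}\right)\right)^{2} = \left(0 + \left(\frac{49}{54} + \frac{11}{7}\right)\right)^{2} = \left(0 + \frac{937}{378}\right)^{2} = \left(\frac{937}{378}\right)^{2} = \frac{877969}{142884}$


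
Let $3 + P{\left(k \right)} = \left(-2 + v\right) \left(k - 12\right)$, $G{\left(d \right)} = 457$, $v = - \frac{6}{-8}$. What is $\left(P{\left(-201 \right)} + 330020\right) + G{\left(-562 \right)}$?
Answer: $\frac{1322961}{4} \approx 3.3074 \cdot 10^{5}$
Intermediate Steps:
$v = \frac{3}{4}$ ($v = \left(-6\right) \left(- \frac{1}{8}\right) = \frac{3}{4} \approx 0.75$)
$P{\left(k \right)} = 12 - \frac{5 k}{4}$ ($P{\left(k \right)} = -3 + \left(-2 + \frac{3}{4}\right) \left(k - 12\right) = -3 - \frac{5 \left(-12 + k\right)}{4} = -3 - \left(-15 + \frac{5 k}{4}\right) = 12 - \frac{5 k}{4}$)
$\left(P{\left(-201 \right)} + 330020\right) + G{\left(-562 \right)} = \left(\left(12 - - \frac{1005}{4}\right) + 330020\right) + 457 = \left(\left(12 + \frac{1005}{4}\right) + 330020\right) + 457 = \left(\frac{1053}{4} + 330020\right) + 457 = \frac{1321133}{4} + 457 = \frac{1322961}{4}$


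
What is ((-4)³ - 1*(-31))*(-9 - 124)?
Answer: 4389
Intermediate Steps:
((-4)³ - 1*(-31))*(-9 - 124) = (-64 + 31)*(-133) = -33*(-133) = 4389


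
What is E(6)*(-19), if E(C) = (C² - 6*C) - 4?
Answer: 76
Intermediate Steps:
E(C) = -4 + C² - 6*C
E(6)*(-19) = (-4 + 6² - 6*6)*(-19) = (-4 + 36 - 36)*(-19) = -4*(-19) = 76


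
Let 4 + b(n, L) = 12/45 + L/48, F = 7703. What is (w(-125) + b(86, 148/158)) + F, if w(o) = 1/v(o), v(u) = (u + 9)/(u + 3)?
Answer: 2116976897/274920 ≈ 7700.3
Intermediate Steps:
v(u) = (9 + u)/(3 + u)
b(n, L) = -56/15 + L/48 (b(n, L) = -4 + (12/45 + L/48) = -4 + (12*(1/45) + L*(1/48)) = -4 + (4/15 + L/48) = -56/15 + L/48)
w(o) = (3 + o)/(9 + o) (w(o) = 1/((9 + o)/(3 + o)) = (3 + o)/(9 + o))
(w(-125) + b(86, 148/158)) + F = ((3 - 125)/(9 - 125) + (-56/15 + (148/158)/48)) + 7703 = (-122/(-116) + (-56/15 + (148*(1/158))/48)) + 7703 = (-1/116*(-122) + (-56/15 + (1/48)*(74/79))) + 7703 = (61/58 + (-56/15 + 37/1896)) + 7703 = (61/58 - 35207/9480) + 7703 = -731863/274920 + 7703 = 2116976897/274920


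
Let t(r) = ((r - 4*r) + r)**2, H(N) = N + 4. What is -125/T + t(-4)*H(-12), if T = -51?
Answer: -25987/51 ≈ -509.55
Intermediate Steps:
H(N) = 4 + N
t(r) = 4*r**2 (t(r) = (-3*r + r)**2 = (-2*r)**2 = 4*r**2)
-125/T + t(-4)*H(-12) = -125/(-51) + (4*(-4)**2)*(4 - 12) = -125*(-1/51) + (4*16)*(-8) = 125/51 + 64*(-8) = 125/51 - 512 = -25987/51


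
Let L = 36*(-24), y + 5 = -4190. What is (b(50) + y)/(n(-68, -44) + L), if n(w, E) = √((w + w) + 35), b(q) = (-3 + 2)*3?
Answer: 3627072/746597 + 4198*I*√101/746597 ≈ 4.8581 + 0.056509*I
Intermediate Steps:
b(q) = -3 (b(q) = -1*3 = -3)
y = -4195 (y = -5 - 4190 = -4195)
L = -864
n(w, E) = √(35 + 2*w) (n(w, E) = √(2*w + 35) = √(35 + 2*w))
(b(50) + y)/(n(-68, -44) + L) = (-3 - 4195)/(√(35 + 2*(-68)) - 864) = -4198/(√(35 - 136) - 864) = -4198/(√(-101) - 864) = -4198/(I*√101 - 864) = -4198/(-864 + I*√101)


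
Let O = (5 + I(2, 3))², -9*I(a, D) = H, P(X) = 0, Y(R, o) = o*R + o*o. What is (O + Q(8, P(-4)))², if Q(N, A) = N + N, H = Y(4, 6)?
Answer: 28561/81 ≈ 352.60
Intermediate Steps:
Y(R, o) = o² + R*o (Y(R, o) = R*o + o² = o² + R*o)
H = 60 (H = 6*(4 + 6) = 6*10 = 60)
Q(N, A) = 2*N
I(a, D) = -20/3 (I(a, D) = -⅑*60 = -20/3)
O = 25/9 (O = (5 - 20/3)² = (-5/3)² = 25/9 ≈ 2.7778)
(O + Q(8, P(-4)))² = (25/9 + 2*8)² = (25/9 + 16)² = (169/9)² = 28561/81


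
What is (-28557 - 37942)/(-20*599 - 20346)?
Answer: 66499/32326 ≈ 2.0571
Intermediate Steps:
(-28557 - 37942)/(-20*599 - 20346) = -66499/(-11980 - 20346) = -66499/(-32326) = -66499*(-1/32326) = 66499/32326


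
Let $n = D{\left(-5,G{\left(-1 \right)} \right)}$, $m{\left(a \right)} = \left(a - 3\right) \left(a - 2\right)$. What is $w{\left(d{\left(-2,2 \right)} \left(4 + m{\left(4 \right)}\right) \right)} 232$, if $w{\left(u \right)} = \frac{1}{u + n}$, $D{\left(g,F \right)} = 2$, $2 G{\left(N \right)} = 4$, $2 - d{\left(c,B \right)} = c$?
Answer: $\frac{116}{13} \approx 8.9231$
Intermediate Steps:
$d{\left(c,B \right)} = 2 - c$
$G{\left(N \right)} = 2$ ($G{\left(N \right)} = \frac{1}{2} \cdot 4 = 2$)
$m{\left(a \right)} = \left(-3 + a\right) \left(-2 + a\right)$
$n = 2$
$w{\left(u \right)} = \frac{1}{2 + u}$ ($w{\left(u \right)} = \frac{1}{u + 2} = \frac{1}{2 + u}$)
$w{\left(d{\left(-2,2 \right)} \left(4 + m{\left(4 \right)}\right) \right)} 232 = \frac{1}{2 + \left(2 - -2\right) \left(4 + \left(6 + 4^{2} - 20\right)\right)} 232 = \frac{1}{2 + \left(2 + 2\right) \left(4 + \left(6 + 16 - 20\right)\right)} 232 = \frac{1}{2 + 4 \left(4 + 2\right)} 232 = \frac{1}{2 + 4 \cdot 6} \cdot 232 = \frac{1}{2 + 24} \cdot 232 = \frac{1}{26} \cdot 232 = \frac{116}{13}$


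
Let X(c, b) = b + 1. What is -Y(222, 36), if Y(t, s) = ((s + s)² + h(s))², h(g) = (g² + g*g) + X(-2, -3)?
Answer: -60435076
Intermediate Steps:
X(c, b) = 1 + b
h(g) = -2 + 2*g² (h(g) = (g² + g*g) + (1 - 3) = (g² + g²) - 2 = 2*g² - 2 = -2 + 2*g²)
Y(t, s) = (-2 + 6*s²)² (Y(t, s) = ((s + s)² + (-2 + 2*s²))² = ((2*s)² + (-2 + 2*s²))² = (4*s² + (-2 + 2*s²))² = (-2 + 6*s²)²)
-Y(222, 36) = -4*(-1 + 3*36²)² = -4*(-1 + 3*1296)² = -4*(-1 + 3888)² = -4*3887² = -4*15108769 = -1*60435076 = -60435076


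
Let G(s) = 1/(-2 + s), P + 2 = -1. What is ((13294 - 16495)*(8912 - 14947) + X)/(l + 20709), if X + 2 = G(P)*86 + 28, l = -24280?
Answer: -96590219/17855 ≈ -5409.7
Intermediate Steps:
P = -3 (P = -2 - 1 = -3)
X = 44/5 (X = -2 + (86/(-2 - 3) + 28) = -2 + (86/(-5) + 28) = -2 + (-1/5*86 + 28) = -2 + (-86/5 + 28) = -2 + 54/5 = 44/5 ≈ 8.8000)
((13294 - 16495)*(8912 - 14947) + X)/(l + 20709) = ((13294 - 16495)*(8912 - 14947) + 44/5)/(-24280 + 20709) = (-3201*(-6035) + 44/5)/(-3571) = (19318035 + 44/5)*(-1/3571) = (96590219/5)*(-1/3571) = -96590219/17855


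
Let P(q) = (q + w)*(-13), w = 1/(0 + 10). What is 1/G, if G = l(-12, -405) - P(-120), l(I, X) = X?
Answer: -10/19637 ≈ -0.00050924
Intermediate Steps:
w = ⅒ (w = 1/10 = ⅒ ≈ 0.10000)
P(q) = -13/10 - 13*q (P(q) = (q + ⅒)*(-13) = (⅒ + q)*(-13) = -13/10 - 13*q)
G = -19637/10 (G = -405 - (-13/10 - 13*(-120)) = -405 - (-13/10 + 1560) = -405 - 1*15587/10 = -405 - 15587/10 = -19637/10 ≈ -1963.7)
1/G = 1/(-19637/10) = -10/19637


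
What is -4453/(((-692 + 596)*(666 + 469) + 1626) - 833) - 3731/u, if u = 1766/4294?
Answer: -866463170320/95511461 ≈ -9071.8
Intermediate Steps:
u = 883/2147 (u = 1766*(1/4294) = 883/2147 ≈ 0.41127)
-4453/(((-692 + 596)*(666 + 469) + 1626) - 833) - 3731/u = -4453/(((-692 + 596)*(666 + 469) + 1626) - 833) - 3731/883/2147 = -4453/((-96*1135 + 1626) - 833) - 3731*2147/883 = -4453/((-108960 + 1626) - 833) - 8010457/883 = -4453/(-107334 - 833) - 8010457/883 = -4453/(-108167) - 8010457/883 = -4453*(-1/108167) - 8010457/883 = 4453/108167 - 8010457/883 = -866463170320/95511461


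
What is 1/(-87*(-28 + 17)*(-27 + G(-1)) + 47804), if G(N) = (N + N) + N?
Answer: 1/19094 ≈ 5.2372e-5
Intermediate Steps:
G(N) = 3*N (G(N) = 2*N + N = 3*N)
1/(-87*(-28 + 17)*(-27 + G(-1)) + 47804) = 1/(-87*(-28 + 17)*(-27 + 3*(-1)) + 47804) = 1/(-(-957)*(-27 - 3) + 47804) = 1/(-(-957)*(-30) + 47804) = 1/(-87*330 + 47804) = 1/(-28710 + 47804) = 1/19094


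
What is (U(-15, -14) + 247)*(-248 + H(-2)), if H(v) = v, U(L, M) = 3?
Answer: -62500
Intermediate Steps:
(U(-15, -14) + 247)*(-248 + H(-2)) = (3 + 247)*(-248 - 2) = 250*(-250) = -62500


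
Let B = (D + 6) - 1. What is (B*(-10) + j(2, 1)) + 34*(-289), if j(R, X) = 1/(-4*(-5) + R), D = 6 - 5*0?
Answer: -218591/22 ≈ -9936.0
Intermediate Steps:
D = 6 (D = 6 + 0 = 6)
B = 11 (B = (6 + 6) - 1 = 12 - 1 = 11)
j(R, X) = 1/(20 + R)
(B*(-10) + j(2, 1)) + 34*(-289) = (11*(-10) + 1/(20 + 2)) + 34*(-289) = (-110 + 1/22) - 9826 = -2419/22 - 9826 = -218591/22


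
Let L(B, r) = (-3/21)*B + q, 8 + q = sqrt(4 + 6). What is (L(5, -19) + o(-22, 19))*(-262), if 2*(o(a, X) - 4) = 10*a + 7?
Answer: 203967/7 - 262*sqrt(10) ≈ 28310.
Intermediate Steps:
q = -8 + sqrt(10) (q = -8 + sqrt(4 + 6) = -8 + sqrt(10) ≈ -4.8377)
o(a, X) = 15/2 + 5*a (o(a, X) = 4 + (10*a + 7)/2 = 4 + (7 + 10*a)/2 = 4 + (7/2 + 5*a) = 15/2 + 5*a)
L(B, r) = -8 + sqrt(10) - B/7 (L(B, r) = (-3/21)*B + (-8 + sqrt(10)) = (-3*1/21)*B + (-8 + sqrt(10)) = -B/7 + (-8 + sqrt(10)) = -8 + sqrt(10) - B/7)
(L(5, -19) + o(-22, 19))*(-262) = ((-8 + sqrt(10) - 1/7*5) + (15/2 + 5*(-22)))*(-262) = ((-8 + sqrt(10) - 5/7) + (15/2 - 110))*(-262) = ((-61/7 + sqrt(10)) - 205/2)*(-262) = (-1557/14 + sqrt(10))*(-262) = 203967/7 - 262*sqrt(10)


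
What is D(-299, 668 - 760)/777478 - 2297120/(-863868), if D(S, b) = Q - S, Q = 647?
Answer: 223347185311/83954795613 ≈ 2.6603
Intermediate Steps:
D(S, b) = 647 - S
D(-299, 668 - 760)/777478 - 2297120/(-863868) = (647 - 1*(-299))/777478 - 2297120/(-863868) = (647 + 299)*(1/777478) - 2297120*(-1/863868) = 946*(1/777478) + 574280/215967 = 473/388739 + 574280/215967 = 223347185311/83954795613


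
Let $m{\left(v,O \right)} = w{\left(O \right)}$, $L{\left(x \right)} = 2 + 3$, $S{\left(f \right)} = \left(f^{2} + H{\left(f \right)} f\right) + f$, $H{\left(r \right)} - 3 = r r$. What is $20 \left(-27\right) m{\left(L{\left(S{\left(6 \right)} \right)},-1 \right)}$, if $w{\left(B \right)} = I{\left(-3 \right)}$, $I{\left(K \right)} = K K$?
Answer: $-4860$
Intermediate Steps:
$I{\left(K \right)} = K^{2}$
$w{\left(B \right)} = 9$ ($w{\left(B \right)} = \left(-3\right)^{2} = 9$)
$H{\left(r \right)} = 3 + r^{2}$ ($H{\left(r \right)} = 3 + r r = 3 + r^{2}$)
$S{\left(f \right)} = f + f^{2} + f \left(3 + f^{2}\right)$ ($S{\left(f \right)} = \left(f^{2} + \left(3 + f^{2}\right) f\right) + f = \left(f^{2} + f \left(3 + f^{2}\right)\right) + f = f + f^{2} + f \left(3 + f^{2}\right)$)
$L{\left(x \right)} = 5$
$m{\left(v,O \right)} = 9$
$20 \left(-27\right) m{\left(L{\left(S{\left(6 \right)} \right)},-1 \right)} = 20 \left(-27\right) 9 = \left(-540\right) 9 = -4860$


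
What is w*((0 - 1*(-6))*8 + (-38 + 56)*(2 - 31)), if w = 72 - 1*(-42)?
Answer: -54036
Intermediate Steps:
w = 114 (w = 72 + 42 = 114)
w*((0 - 1*(-6))*8 + (-38 + 56)*(2 - 31)) = 114*((0 - 1*(-6))*8 + (-38 + 56)*(2 - 31)) = 114*((0 + 6)*8 + 18*(-29)) = 114*(6*8 - 522) = 114*(48 - 522) = 114*(-474) = -54036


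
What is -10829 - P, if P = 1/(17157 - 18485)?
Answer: -14380911/1328 ≈ -10829.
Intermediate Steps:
P = -1/1328 (P = 1/(-1328) = -1/1328 ≈ -0.00075301)
-10829 - P = -10829 - 1*(-1/1328) = -10829 + 1/1328 = -14380911/1328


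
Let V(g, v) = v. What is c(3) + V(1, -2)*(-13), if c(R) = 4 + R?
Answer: 33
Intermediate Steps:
c(3) + V(1, -2)*(-13) = (4 + 3) - 2*(-13) = 7 + 26 = 33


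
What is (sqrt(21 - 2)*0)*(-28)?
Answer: 0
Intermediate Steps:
(sqrt(21 - 2)*0)*(-28) = (sqrt(19)*0)*(-28) = 0*(-28) = 0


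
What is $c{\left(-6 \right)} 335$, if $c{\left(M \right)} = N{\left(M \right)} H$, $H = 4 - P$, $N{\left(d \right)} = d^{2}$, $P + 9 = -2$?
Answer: $180900$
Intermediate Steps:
$P = -11$ ($P = -9 - 2 = -11$)
$H = 15$ ($H = 4 - -11 = 4 + 11 = 15$)
$c{\left(M \right)} = 15 M^{2}$ ($c{\left(M \right)} = M^{2} \cdot 15 = 15 M^{2}$)
$c{\left(-6 \right)} 335 = 15 \left(-6\right)^{2} \cdot 335 = 15 \cdot 36 \cdot 335 = 540 \cdot 335 = 180900$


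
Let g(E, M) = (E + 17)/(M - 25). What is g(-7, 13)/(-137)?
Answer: 5/822 ≈ 0.0060827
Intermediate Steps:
g(E, M) = (17 + E)/(-25 + M)
g(-7, 13)/(-137) = ((17 - 7)/(-25 + 13))/(-137) = (10/(-12))*(-1/137) = -1/12*10*(-1/137) = -5/6*(-1/137) = 5/822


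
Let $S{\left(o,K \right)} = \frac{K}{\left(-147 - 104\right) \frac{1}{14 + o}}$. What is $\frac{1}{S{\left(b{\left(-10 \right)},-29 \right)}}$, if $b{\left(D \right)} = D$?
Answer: $\frac{251}{116} \approx 2.1638$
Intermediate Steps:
$S{\left(o,K \right)} = K \left(- \frac{14}{251} - \frac{o}{251}\right)$ ($S{\left(o,K \right)} = \frac{K}{\left(-251\right) \frac{1}{14 + o}} = K \left(- \frac{14}{251} - \frac{o}{251}\right)$)
$\frac{1}{S{\left(b{\left(-10 \right)},-29 \right)}} = \frac{1}{\left(- \frac{1}{251}\right) \left(-29\right) \left(14 - 10\right)} = \frac{1}{\left(- \frac{1}{251}\right) \left(-29\right) 4} = \frac{1}{\frac{116}{251}} = \frac{251}{116}$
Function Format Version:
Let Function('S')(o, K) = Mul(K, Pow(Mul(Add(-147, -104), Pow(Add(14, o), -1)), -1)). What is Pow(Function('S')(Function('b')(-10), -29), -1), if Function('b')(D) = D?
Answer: Rational(251, 116) ≈ 2.1638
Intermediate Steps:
Function('S')(o, K) = Mul(K, Add(Rational(-14, 251), Mul(Rational(-1, 251), o))) (Function('S')(o, K) = Mul(K, Pow(Mul(-251, Pow(Add(14, o), -1)), -1)) = Mul(K, Add(Rational(-14, 251), Mul(Rational(-1, 251), o))))
Pow(Function('S')(Function('b')(-10), -29), -1) = Pow(Mul(Rational(-1, 251), -29, Add(14, -10)), -1) = Pow(Mul(Rational(-1, 251), -29, 4), -1) = Pow(Rational(116, 251), -1) = Rational(251, 116)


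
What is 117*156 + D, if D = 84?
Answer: 18336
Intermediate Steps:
117*156 + D = 117*156 + 84 = 18252 + 84 = 18336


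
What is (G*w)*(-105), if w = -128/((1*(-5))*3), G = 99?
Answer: -88704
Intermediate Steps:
w = 128/15 (w = -128/((-5*3)) = -128/(-15) = -128*(-1/15) = 128/15 ≈ 8.5333)
(G*w)*(-105) = (99*(128/15))*(-105) = (4224/5)*(-105) = -88704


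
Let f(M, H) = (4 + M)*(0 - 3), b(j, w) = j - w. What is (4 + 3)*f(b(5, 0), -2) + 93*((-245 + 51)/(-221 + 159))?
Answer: 102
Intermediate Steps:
f(M, H) = -12 - 3*M (f(M, H) = (4 + M)*(-3) = -12 - 3*M)
(4 + 3)*f(b(5, 0), -2) + 93*((-245 + 51)/(-221 + 159)) = (4 + 3)*(-12 - 3*(5 - 1*0)) + 93*((-245 + 51)/(-221 + 159)) = 7*(-12 - 3*(5 + 0)) + 93*(-194/(-62)) = 7*(-12 - 3*5) + 93*(-194*(-1/62)) = 7*(-12 - 15) + 93*(97/31) = 7*(-27) + 291 = -189 + 291 = 102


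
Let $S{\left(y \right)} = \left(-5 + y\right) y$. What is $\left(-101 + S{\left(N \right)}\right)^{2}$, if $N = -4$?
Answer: $4225$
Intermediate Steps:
$S{\left(y \right)} = y \left(-5 + y\right)$
$\left(-101 + S{\left(N \right)}\right)^{2} = \left(-101 - 4 \left(-5 - 4\right)\right)^{2} = \left(-101 - -36\right)^{2} = \left(-101 + 36\right)^{2} = \left(-65\right)^{2} = 4225$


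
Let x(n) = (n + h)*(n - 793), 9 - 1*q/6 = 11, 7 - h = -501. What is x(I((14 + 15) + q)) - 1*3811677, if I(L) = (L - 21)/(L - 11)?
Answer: -37928975/9 ≈ -4.2143e+6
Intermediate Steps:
h = 508 (h = 7 - 1*(-501) = 7 + 501 = 508)
q = -12 (q = 54 - 6*11 = 54 - 66 = -12)
I(L) = (-21 + L)/(-11 + L)
x(n) = (-793 + n)*(508 + n) (x(n) = (n + 508)*(n - 793) = (508 + n)*(-793 + n) = (-793 + n)*(508 + n))
x(I((14 + 15) + q)) - 1*3811677 = (-402844 + ((-21 + ((14 + 15) - 12))/(-11 + ((14 + 15) - 12)))² - 285*(-21 + ((14 + 15) - 12))/(-11 + ((14 + 15) - 12))) - 1*3811677 = (-402844 + ((-21 + (29 - 12))/(-11 + (29 - 12)))² - 285*(-21 + (29 - 12))/(-11 + (29 - 12))) - 3811677 = (-402844 + ((-21 + 17)/(-11 + 17))² - 285*(-21 + 17)/(-11 + 17)) - 3811677 = (-402844 + (-4/6)² - 285*(-4)/6) - 3811677 = (-402844 + ((⅙)*(-4))² - 95*(-4)/2) - 3811677 = (-402844 + (-⅔)² - 285*(-⅔)) - 3811677 = (-402844 + 4/9 + 190) - 3811677 = -3623882/9 - 3811677 = -37928975/9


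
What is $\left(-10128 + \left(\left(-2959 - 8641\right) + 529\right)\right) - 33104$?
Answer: $-54303$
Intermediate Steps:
$\left(-10128 + \left(\left(-2959 - 8641\right) + 529\right)\right) - 33104 = \left(-10128 + \left(-11600 + 529\right)\right) - 33104 = \left(-10128 - 11071\right) - 33104 = -21199 - 33104 = -54303$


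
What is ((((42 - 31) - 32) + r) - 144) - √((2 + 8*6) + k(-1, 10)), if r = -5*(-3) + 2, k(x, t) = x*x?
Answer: -148 - √51 ≈ -155.14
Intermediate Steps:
k(x, t) = x²
r = 17 (r = 15 + 2 = 17)
((((42 - 31) - 32) + r) - 144) - √((2 + 8*6) + k(-1, 10)) = ((((42 - 31) - 32) + 17) - 144) - √((2 + 8*6) + (-1)²) = (((11 - 32) + 17) - 144) - √((2 + 48) + 1) = ((-21 + 17) - 144) - √(50 + 1) = (-4 - 144) - √51 = -148 - √51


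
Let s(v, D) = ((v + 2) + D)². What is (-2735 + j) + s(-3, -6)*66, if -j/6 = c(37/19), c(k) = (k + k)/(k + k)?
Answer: 493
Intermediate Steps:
c(k) = 1 (c(k) = (2*k)/((2*k)) = (2*k)*(1/(2*k)) = 1)
s(v, D) = (2 + D + v)² (s(v, D) = ((2 + v) + D)² = (2 + D + v)²)
j = -6 (j = -6*1 = -6)
(-2735 + j) + s(-3, -6)*66 = (-2735 - 6) + (2 - 6 - 3)²*66 = -2741 + (-7)²*66 = -2741 + 49*66 = -2741 + 3234 = 493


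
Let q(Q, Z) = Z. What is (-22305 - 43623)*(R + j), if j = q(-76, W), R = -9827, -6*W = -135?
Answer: 646391076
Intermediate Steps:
W = 45/2 (W = -1/6*(-135) = 45/2 ≈ 22.500)
j = 45/2 ≈ 22.500
(-22305 - 43623)*(R + j) = (-22305 - 43623)*(-9827 + 45/2) = -65928*(-19609/2) = 646391076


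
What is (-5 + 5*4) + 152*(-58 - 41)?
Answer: -15033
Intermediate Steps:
(-5 + 5*4) + 152*(-58 - 41) = (-5 + 20) + 152*(-99) = 15 - 15048 = -15033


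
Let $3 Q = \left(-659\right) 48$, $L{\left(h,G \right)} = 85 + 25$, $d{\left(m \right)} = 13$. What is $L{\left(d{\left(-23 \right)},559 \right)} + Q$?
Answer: $-10434$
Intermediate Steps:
$L{\left(h,G \right)} = 110$
$Q = -10544$ ($Q = \frac{\left(-659\right) 48}{3} = \frac{1}{3} \left(-31632\right) = -10544$)
$L{\left(d{\left(-23 \right)},559 \right)} + Q = 110 - 10544 = -10434$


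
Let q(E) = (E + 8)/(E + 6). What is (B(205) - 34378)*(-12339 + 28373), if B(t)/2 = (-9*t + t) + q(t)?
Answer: -127396736008/211 ≈ -6.0378e+8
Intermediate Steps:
q(E) = (8 + E)/(6 + E)
B(t) = -16*t + 2*(8 + t)/(6 + t) (B(t) = 2*((-9*t + t) + (8 + t)/(6 + t)) = 2*(-8*t + (8 + t)/(6 + t)) = -16*t + 2*(8 + t)/(6 + t))
(B(205) - 34378)*(-12339 + 28373) = (2*(8 - 47*205 - 8*205**2)/(6 + 205) - 34378)*(-12339 + 28373) = (2*(8 - 9635 - 8*42025)/211 - 34378)*16034 = (2*(1/211)*(8 - 9635 - 336200) - 34378)*16034 = (2*(1/211)*(-345827) - 34378)*16034 = (-691654/211 - 34378)*16034 = -7945412/211*16034 = -127396736008/211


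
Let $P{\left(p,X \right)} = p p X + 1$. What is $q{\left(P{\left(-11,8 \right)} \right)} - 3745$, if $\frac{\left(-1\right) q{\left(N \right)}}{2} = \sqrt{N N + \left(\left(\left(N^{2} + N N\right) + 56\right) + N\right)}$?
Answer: $-3745 - 4 \sqrt{704477} \approx -7102.3$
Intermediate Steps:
$P{\left(p,X \right)} = 1 + X p^{2}$ ($P{\left(p,X \right)} = p^{2} X + 1 = X p^{2} + 1 = 1 + X p^{2}$)
$q{\left(N \right)} = - 2 \sqrt{56 + N + 3 N^{2}}$ ($q{\left(N \right)} = - 2 \sqrt{N N + \left(\left(\left(N^{2} + N N\right) + 56\right) + N\right)} = - 2 \sqrt{N^{2} + \left(\left(\left(N^{2} + N^{2}\right) + 56\right) + N\right)} = - 2 \sqrt{N^{2} + \left(\left(2 N^{2} + 56\right) + N\right)} = - 2 \sqrt{N^{2} + \left(\left(56 + 2 N^{2}\right) + N\right)} = - 2 \sqrt{N^{2} + \left(56 + N + 2 N^{2}\right)} = - 2 \sqrt{56 + N + 3 N^{2}}$)
$q{\left(P{\left(-11,8 \right)} \right)} - 3745 = - 2 \sqrt{56 + \left(1 + 8 \left(-11\right)^{2}\right) + 3 \left(1 + 8 \left(-11\right)^{2}\right)^{2}} - 3745 = - 2 \sqrt{56 + \left(1 + 8 \cdot 121\right) + 3 \left(1 + 8 \cdot 121\right)^{2}} - 3745 = - 2 \sqrt{56 + \left(1 + 968\right) + 3 \left(1 + 968\right)^{2}} - 3745 = - 2 \sqrt{56 + 969 + 3 \cdot 969^{2}} - 3745 = - 2 \sqrt{56 + 969 + 3 \cdot 938961} - 3745 = - 2 \sqrt{56 + 969 + 2816883} - 3745 = - 2 \sqrt{2817908} - 3745 = - 2 \cdot 2 \sqrt{704477} - 3745 = - 4 \sqrt{704477} - 3745 = -3745 - 4 \sqrt{704477}$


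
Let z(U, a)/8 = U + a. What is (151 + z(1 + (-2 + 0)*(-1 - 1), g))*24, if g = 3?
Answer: 5160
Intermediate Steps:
z(U, a) = 8*U + 8*a (z(U, a) = 8*(U + a) = 8*U + 8*a)
(151 + z(1 + (-2 + 0)*(-1 - 1), g))*24 = (151 + (8*(1 + (-2 + 0)*(-1 - 1)) + 8*3))*24 = (151 + (8*(1 - 2*(-2)) + 24))*24 = (151 + (8*(1 + 4) + 24))*24 = (151 + (8*5 + 24))*24 = (151 + (40 + 24))*24 = (151 + 64)*24 = 215*24 = 5160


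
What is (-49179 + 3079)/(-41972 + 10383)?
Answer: 46100/31589 ≈ 1.4594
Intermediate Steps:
(-49179 + 3079)/(-41972 + 10383) = -46100/(-31589) = -46100*(-1/31589) = 46100/31589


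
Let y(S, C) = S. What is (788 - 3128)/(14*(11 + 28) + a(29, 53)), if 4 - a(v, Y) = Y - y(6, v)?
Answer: -2340/503 ≈ -4.6521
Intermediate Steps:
a(v, Y) = 10 - Y (a(v, Y) = 4 - (Y - 1*6) = 4 - (Y - 6) = 4 - (-6 + Y) = 4 + (6 - Y) = 10 - Y)
(788 - 3128)/(14*(11 + 28) + a(29, 53)) = (788 - 3128)/(14*(11 + 28) + (10 - 1*53)) = -2340/(14*39 + (10 - 53)) = -2340/(546 - 43) = -2340/503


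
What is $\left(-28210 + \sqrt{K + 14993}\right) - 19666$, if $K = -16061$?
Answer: $-47876 + 2 i \sqrt{267} \approx -47876.0 + 32.68 i$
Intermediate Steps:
$\left(-28210 + \sqrt{K + 14993}\right) - 19666 = \left(-28210 + \sqrt{-16061 + 14993}\right) - 19666 = \left(-28210 + \sqrt{-1068}\right) - 19666 = \left(-28210 + 2 i \sqrt{267}\right) - 19666 = -47876 + 2 i \sqrt{267}$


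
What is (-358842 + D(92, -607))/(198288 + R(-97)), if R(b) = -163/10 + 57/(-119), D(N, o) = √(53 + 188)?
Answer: -427021980/235942753 + 1190*√241/235942753 ≈ -1.8098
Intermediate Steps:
D(N, o) = √241
R(b) = -19967/1190 (R(b) = -163*⅒ + 57*(-1/119) = -163/10 - 57/119 = -19967/1190)
(-358842 + D(92, -607))/(198288 + R(-97)) = (-358842 + √241)/(198288 - 19967/1190) = (-358842 + √241)/(235942753/1190) = (-358842 + √241)*(1190/235942753) = -427021980/235942753 + 1190*√241/235942753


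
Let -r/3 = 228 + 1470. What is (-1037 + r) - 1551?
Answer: -7682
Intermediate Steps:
r = -5094 (r = -3*(228 + 1470) = -3*1698 = -5094)
(-1037 + r) - 1551 = (-1037 - 5094) - 1551 = -6131 - 1551 = -7682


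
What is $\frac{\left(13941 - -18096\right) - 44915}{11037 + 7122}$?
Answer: $- \frac{12878}{18159} \approx -0.70918$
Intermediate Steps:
$\frac{\left(13941 - -18096\right) - 44915}{11037 + 7122} = \frac{\left(13941 + 18096\right) - 44915}{18159} = \left(32037 - 44915\right) \frac{1}{18159} = \left(-12878\right) \frac{1}{18159} = - \frac{12878}{18159}$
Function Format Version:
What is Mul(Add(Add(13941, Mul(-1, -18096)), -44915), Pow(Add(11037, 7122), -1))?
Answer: Rational(-12878, 18159) ≈ -0.70918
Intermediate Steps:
Mul(Add(Add(13941, Mul(-1, -18096)), -44915), Pow(Add(11037, 7122), -1)) = Mul(Add(Add(13941, 18096), -44915), Pow(18159, -1)) = Mul(Add(32037, -44915), Rational(1, 18159)) = Mul(-12878, Rational(1, 18159)) = Rational(-12878, 18159)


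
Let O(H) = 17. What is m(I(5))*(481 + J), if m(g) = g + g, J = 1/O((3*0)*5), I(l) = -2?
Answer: -32712/17 ≈ -1924.2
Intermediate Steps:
J = 1/17 ≈ 0.058824
m(g) = 2*g
m(I(5))*(481 + J) = (2*(-2))*(481 + 1/17) = -4*8178/17 = -32712/17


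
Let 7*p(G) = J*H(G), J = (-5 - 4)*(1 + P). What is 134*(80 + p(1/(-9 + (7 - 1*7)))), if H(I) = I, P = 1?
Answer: 75308/7 ≈ 10758.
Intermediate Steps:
J = -18 (J = (-5 - 4)*(1 + 1) = -9*2 = -18)
p(G) = -18*G/7 (p(G) = (-18*G)/7 = -18*G/7)
134*(80 + p(1/(-9 + (7 - 1*7)))) = 134*(80 - 18/(7*(-9 + (7 - 1*7)))) = 134*(80 - 18/(7*(-9 + (7 - 7)))) = 134*(80 - 18/(7*(-9 + 0))) = 134*(80 - 18/7/(-9)) = 134*(80 - 18/7*(-⅑)) = 134*(80 + 2/7) = 134*(562/7) = 75308/7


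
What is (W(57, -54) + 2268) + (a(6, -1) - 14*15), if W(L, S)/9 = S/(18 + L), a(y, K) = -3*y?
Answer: 50838/25 ≈ 2033.5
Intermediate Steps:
W(L, S) = 9*S/(18 + L) (W(L, S) = 9*(S/(18 + L)) = 9*S/(18 + L))
(W(57, -54) + 2268) + (a(6, -1) - 14*15) = (9*(-54)/(18 + 57) + 2268) + (-3*6 - 14*15) = (9*(-54)/75 + 2268) + (-18 - 210) = (9*(-54)*(1/75) + 2268) - 228 = (-162/25 + 2268) - 228 = 56538/25 - 228 = 50838/25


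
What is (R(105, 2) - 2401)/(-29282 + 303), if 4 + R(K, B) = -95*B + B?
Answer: 2593/28979 ≈ 0.089479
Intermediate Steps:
R(K, B) = -4 - 94*B (R(K, B) = -4 + (-95*B + B) = -4 - 94*B)
(R(105, 2) - 2401)/(-29282 + 303) = ((-4 - 94*2) - 2401)/(-29282 + 303) = ((-4 - 188) - 2401)/(-28979) = (-192 - 2401)*(-1/28979) = -2593*(-1/28979) = 2593/28979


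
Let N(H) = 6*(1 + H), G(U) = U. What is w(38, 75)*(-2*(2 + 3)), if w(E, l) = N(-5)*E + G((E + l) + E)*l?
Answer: -104130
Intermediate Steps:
N(H) = 6 + 6*H
w(E, l) = -24*E + l*(l + 2*E) (w(E, l) = (6 + 6*(-5))*E + ((E + l) + E)*l = (6 - 30)*E + (l + 2*E)*l = -24*E + l*(l + 2*E))
w(38, 75)*(-2*(2 + 3)) = (-24*38 + 75*(75 + 2*38))*(-2*(2 + 3)) = (-912 + 75*(75 + 76))*(-2*5) = (-912 + 75*151)*(-10) = (-912 + 11325)*(-10) = 10413*(-10) = -104130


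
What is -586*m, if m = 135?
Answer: -79110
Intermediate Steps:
-586*m = -586*135 = -79110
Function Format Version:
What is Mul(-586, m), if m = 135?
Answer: -79110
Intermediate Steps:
Mul(-586, m) = Mul(-586, 135) = -79110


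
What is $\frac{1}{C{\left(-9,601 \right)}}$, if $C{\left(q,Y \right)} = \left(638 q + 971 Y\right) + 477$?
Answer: $\frac{1}{578306} \approx 1.7292 \cdot 10^{-6}$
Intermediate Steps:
$C{\left(q,Y \right)} = 477 + 638 q + 971 Y$
$\frac{1}{C{\left(-9,601 \right)}} = \frac{1}{477 + 638 \left(-9\right) + 971 \cdot 601} = \frac{1}{477 - 5742 + 583571} = \frac{1}{578306}$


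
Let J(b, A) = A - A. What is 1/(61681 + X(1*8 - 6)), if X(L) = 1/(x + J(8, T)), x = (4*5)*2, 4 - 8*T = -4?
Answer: 40/2467241 ≈ 1.6212e-5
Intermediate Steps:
T = 1 (T = ½ - ⅛*(-4) = ½ + ½ = 1)
J(b, A) = 0
x = 40 (x = 20*2 = 40)
X(L) = 1/40 (X(L) = 1/(40 + 0) = 1/40)
1/(61681 + X(1*8 - 6)) = 1/(61681 + 1/40) = 1/(2467241/40) = 40/2467241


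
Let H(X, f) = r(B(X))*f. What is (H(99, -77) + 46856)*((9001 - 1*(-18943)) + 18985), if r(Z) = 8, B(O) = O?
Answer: 2169996960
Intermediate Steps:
H(X, f) = 8*f
(H(99, -77) + 46856)*((9001 - 1*(-18943)) + 18985) = (8*(-77) + 46856)*((9001 - 1*(-18943)) + 18985) = (-616 + 46856)*((9001 + 18943) + 18985) = 46240*(27944 + 18985) = 46240*46929 = 2169996960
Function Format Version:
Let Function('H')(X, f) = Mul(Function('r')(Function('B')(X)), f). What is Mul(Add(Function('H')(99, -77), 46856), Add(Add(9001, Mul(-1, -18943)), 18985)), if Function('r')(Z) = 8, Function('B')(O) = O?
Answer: 2169996960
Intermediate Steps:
Function('H')(X, f) = Mul(8, f)
Mul(Add(Function('H')(99, -77), 46856), Add(Add(9001, Mul(-1, -18943)), 18985)) = Mul(Add(Mul(8, -77), 46856), Add(Add(9001, Mul(-1, -18943)), 18985)) = Mul(Add(-616, 46856), Add(Add(9001, 18943), 18985)) = Mul(46240, Add(27944, 18985)) = Mul(46240, 46929) = 2169996960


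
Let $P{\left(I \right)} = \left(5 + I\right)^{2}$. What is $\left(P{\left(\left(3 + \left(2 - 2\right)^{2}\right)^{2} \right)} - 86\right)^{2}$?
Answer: $12100$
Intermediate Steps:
$\left(P{\left(\left(3 + \left(2 - 2\right)^{2}\right)^{2} \right)} - 86\right)^{2} = \left(\left(5 + \left(3 + \left(2 - 2\right)^{2}\right)^{2}\right)^{2} - 86\right)^{2} = \left(\left(5 + \left(3 + 0^{2}\right)^{2}\right)^{2} - 86\right)^{2} = \left(\left(5 + \left(3 + 0\right)^{2}\right)^{2} - 86\right)^{2} = \left(\left(5 + 3^{2}\right)^{2} - 86\right)^{2} = \left(\left(5 + 9\right)^{2} - 86\right)^{2} = \left(14^{2} - 86\right)^{2} = \left(196 - 86\right)^{2} = 110^{2} = 12100$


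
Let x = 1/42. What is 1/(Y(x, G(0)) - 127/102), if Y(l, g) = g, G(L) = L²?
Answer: -102/127 ≈ -0.80315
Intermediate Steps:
x = 1/42 ≈ 0.023810
1/(Y(x, G(0)) - 127/102) = 1/(0² - 127/102) = 1/(0 - 127*1/102) = 1/(0 - 127/102) = 1/(-127/102) = -102/127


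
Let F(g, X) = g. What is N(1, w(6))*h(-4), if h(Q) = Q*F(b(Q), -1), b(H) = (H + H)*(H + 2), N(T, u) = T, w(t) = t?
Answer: -64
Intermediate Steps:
b(H) = 2*H*(2 + H) (b(H) = (2*H)*(2 + H) = 2*H*(2 + H))
h(Q) = 2*Q²*(2 + Q) (h(Q) = Q*(2*Q*(2 + Q)) = 2*Q²*(2 + Q))
N(1, w(6))*h(-4) = 1*(2*(-4)²*(2 - 4)) = 1*(2*16*(-2)) = 1*(-64) = -64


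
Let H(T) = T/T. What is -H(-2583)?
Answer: -1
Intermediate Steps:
H(T) = 1
-H(-2583) = -1*1 = -1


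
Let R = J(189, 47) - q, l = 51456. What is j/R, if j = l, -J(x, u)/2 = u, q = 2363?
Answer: -17152/819 ≈ -20.943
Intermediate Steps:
J(x, u) = -2*u
j = 51456
R = -2457 (R = -2*47 - 1*2363 = -94 - 2363 = -2457)
j/R = 51456/(-2457) = 51456*(-1/2457) = -17152/819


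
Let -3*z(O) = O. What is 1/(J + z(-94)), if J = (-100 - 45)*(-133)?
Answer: 3/57949 ≈ 5.1770e-5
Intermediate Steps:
z(O) = -O/3
J = 19285 (J = -145*(-133) = 19285)
1/(J + z(-94)) = 1/(19285 - 1/3*(-94)) = 1/(19285 + 94/3) = 1/(57949/3) = 3/57949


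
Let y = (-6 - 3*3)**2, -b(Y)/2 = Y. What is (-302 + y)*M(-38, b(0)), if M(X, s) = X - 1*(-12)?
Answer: 2002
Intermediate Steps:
b(Y) = -2*Y
y = 225 (y = (-6 - 9)**2 = (-15)**2 = 225)
M(X, s) = 12 + X (M(X, s) = X + 12 = 12 + X)
(-302 + y)*M(-38, b(0)) = (-302 + 225)*(12 - 38) = -77*(-26) = 2002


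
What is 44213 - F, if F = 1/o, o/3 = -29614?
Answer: 3927971347/88842 ≈ 44213.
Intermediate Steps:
o = -88842 (o = 3*(-29614) = -88842)
F = -1/88842 (F = 1/(-88842) = -1/88842 ≈ -1.1256e-5)
44213 - F = 44213 - 1*(-1/88842) = 44213 + 1/88842 = 3927971347/88842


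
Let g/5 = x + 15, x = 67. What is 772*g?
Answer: 316520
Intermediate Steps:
g = 410 (g = 5*(67 + 15) = 5*82 = 410)
772*g = 772*410 = 316520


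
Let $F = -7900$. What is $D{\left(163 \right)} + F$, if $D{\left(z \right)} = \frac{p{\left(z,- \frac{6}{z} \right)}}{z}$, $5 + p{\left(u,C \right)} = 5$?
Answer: $-7900$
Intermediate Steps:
$p{\left(u,C \right)} = 0$ ($p{\left(u,C \right)} = -5 + 5 = 0$)
$D{\left(z \right)} = 0$ ($D{\left(z \right)} = \frac{0}{z} = 0$)
$D{\left(163 \right)} + F = 0 - 7900 = -7900$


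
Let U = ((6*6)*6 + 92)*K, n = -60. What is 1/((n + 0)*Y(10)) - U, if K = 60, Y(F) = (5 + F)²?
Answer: -249480001/13500 ≈ -18480.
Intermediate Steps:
U = 18480 (U = ((6*6)*6 + 92)*60 = (36*6 + 92)*60 = (216 + 92)*60 = 308*60 = 18480)
1/((n + 0)*Y(10)) - U = 1/((-60 + 0)*(5 + 10)²) - 1*18480 = 1/(-60*15²) - 18480 = 1/(-60*225) - 18480 = 1/(-13500) - 18480 = -1/13500 - 18480 = -249480001/13500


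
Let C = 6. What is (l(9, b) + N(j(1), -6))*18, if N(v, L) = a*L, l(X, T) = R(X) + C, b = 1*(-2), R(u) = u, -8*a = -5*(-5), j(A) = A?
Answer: 1215/2 ≈ 607.50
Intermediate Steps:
a = -25/8 (a = -(-5)*(-5)/8 = -1/8*25 = -25/8 ≈ -3.1250)
b = -2
l(X, T) = 6 + X (l(X, T) = X + 6 = 6 + X)
N(v, L) = -25*L/8
(l(9, b) + N(j(1), -6))*18 = ((6 + 9) - 25/8*(-6))*18 = (15 + 75/4)*18 = (135/4)*18 = 1215/2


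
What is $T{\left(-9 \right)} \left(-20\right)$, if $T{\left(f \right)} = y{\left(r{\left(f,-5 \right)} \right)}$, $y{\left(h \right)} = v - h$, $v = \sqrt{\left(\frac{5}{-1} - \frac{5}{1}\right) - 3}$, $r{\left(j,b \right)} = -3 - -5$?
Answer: $40 - 20 i \sqrt{13} \approx 40.0 - 72.111 i$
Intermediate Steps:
$r{\left(j,b \right)} = 2$ ($r{\left(j,b \right)} = -3 + 5 = 2$)
$v = i \sqrt{13}$ ($v = \sqrt{\left(5 \left(-1\right) - 5\right) - 3} = \sqrt{\left(-5 - 5\right) - 3} = \sqrt{-10 - 3} = \sqrt{-13} = i \sqrt{13} \approx 3.6056 i$)
$y{\left(h \right)} = - h + i \sqrt{13}$ ($y{\left(h \right)} = i \sqrt{13} - h = - h + i \sqrt{13}$)
$T{\left(f \right)} = -2 + i \sqrt{13}$ ($T{\left(f \right)} = \left(-1\right) 2 + i \sqrt{13} = -2 + i \sqrt{13}$)
$T{\left(-9 \right)} \left(-20\right) = \left(-2 + i \sqrt{13}\right) \left(-20\right) = 40 - 20 i \sqrt{13}$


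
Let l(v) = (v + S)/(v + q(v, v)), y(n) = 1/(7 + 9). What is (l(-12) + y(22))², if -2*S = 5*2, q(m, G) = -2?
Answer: 20449/12544 ≈ 1.6302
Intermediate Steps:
S = -5 (S = -5*2/2 = -½*10 = -5)
y(n) = 1/16
l(v) = (-5 + v)/(-2 + v) (l(v) = (v - 5)/(v - 2) = (-5 + v)/(-2 + v))
(l(-12) + y(22))² = ((-5 - 12)/(-2 - 12) + 1/16)² = (-17/(-14) + 1/16)² = (-1/14*(-17) + 1/16)² = (17/14 + 1/16)² = (143/112)² = 20449/12544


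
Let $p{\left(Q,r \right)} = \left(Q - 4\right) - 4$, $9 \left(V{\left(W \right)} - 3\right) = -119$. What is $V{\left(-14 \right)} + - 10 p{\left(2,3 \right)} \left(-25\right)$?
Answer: $- \frac{13592}{9} \approx -1510.2$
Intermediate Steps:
$V{\left(W \right)} = - \frac{92}{9}$ ($V{\left(W \right)} = 3 + \frac{1}{9} \left(-119\right) = 3 - \frac{119}{9} = - \frac{92}{9}$)
$p{\left(Q,r \right)} = -8 + Q$ ($p{\left(Q,r \right)} = \left(-4 + Q\right) - 4 = -8 + Q$)
$V{\left(-14 \right)} + - 10 p{\left(2,3 \right)} \left(-25\right) = - \frac{92}{9} + - 10 \left(-8 + 2\right) \left(-25\right) = - \frac{92}{9} + \left(-10\right) \left(-6\right) \left(-25\right) = - \frac{92}{9} + 60 \left(-25\right) = - \frac{92}{9} - 1500 = - \frac{13592}{9}$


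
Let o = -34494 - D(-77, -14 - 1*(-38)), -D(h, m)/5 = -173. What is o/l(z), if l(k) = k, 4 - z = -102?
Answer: -35359/106 ≈ -333.58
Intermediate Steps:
D(h, m) = 865 (D(h, m) = -5*(-173) = 865)
z = 106 (z = 4 - 1*(-102) = 4 + 102 = 106)
o = -35359 (o = -34494 - 1*865 = -34494 - 865 = -35359)
o/l(z) = -35359/106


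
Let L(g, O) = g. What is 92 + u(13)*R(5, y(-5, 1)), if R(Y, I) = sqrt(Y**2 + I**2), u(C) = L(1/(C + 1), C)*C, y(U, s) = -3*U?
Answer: 92 + 65*sqrt(10)/14 ≈ 106.68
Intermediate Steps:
u(C) = C/(1 + C) (u(C) = C/(C + 1) = C/(1 + C))
R(Y, I) = sqrt(I**2 + Y**2)
92 + u(13)*R(5, y(-5, 1)) = 92 + (13/(1 + 13))*sqrt((-3*(-5))**2 + 5**2) = 92 + (13/14)*sqrt(15**2 + 25) = 92 + (13*(1/14))*sqrt(225 + 25) = 92 + 13*sqrt(250)/14 = 92 + 13*(5*sqrt(10))/14 = 92 + 65*sqrt(10)/14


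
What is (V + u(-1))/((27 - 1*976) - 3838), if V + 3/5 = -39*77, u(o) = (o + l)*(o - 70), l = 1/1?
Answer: 15018/23935 ≈ 0.62745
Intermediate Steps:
l = 1
u(o) = (1 + o)*(-70 + o) (u(o) = (o + 1)*(o - 70) = (1 + o)*(-70 + o))
V = -15018/5 (V = -⅗ - 39*77 = -⅗ - 3003 = -15018/5 ≈ -3003.6)
(V + u(-1))/((27 - 1*976) - 3838) = (-15018/5 + (-70 + (-1)² - 69*(-1)))/((27 - 1*976) - 3838) = (-15018/5 + (-70 + 1 + 69))/((27 - 976) - 3838) = (-15018/5 + 0)/(-949 - 3838) = -15018/5/(-4787) = -15018/5*(-1/4787) = 15018/23935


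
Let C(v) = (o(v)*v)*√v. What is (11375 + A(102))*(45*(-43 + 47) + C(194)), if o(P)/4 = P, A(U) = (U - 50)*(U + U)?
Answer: 3956940 + 3309408752*√194 ≈ 4.6099e+10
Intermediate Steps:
A(U) = 2*U*(-50 + U) (A(U) = (-50 + U)*(2*U) = 2*U*(-50 + U))
o(P) = 4*P
C(v) = 4*v^(5/2) (C(v) = ((4*v)*v)*√v = (4*v²)*√v = 4*v^(5/2))
(11375 + A(102))*(45*(-43 + 47) + C(194)) = (11375 + 2*102*(-50 + 102))*(45*(-43 + 47) + 4*194^(5/2)) = (11375 + 2*102*52)*(45*4 + 4*(37636*√194)) = (11375 + 10608)*(180 + 150544*√194) = 21983*(180 + 150544*√194) = 3956940 + 3309408752*√194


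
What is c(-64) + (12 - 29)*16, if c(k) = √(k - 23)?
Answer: -272 + I*√87 ≈ -272.0 + 9.3274*I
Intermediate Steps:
c(k) = √(-23 + k)
c(-64) + (12 - 29)*16 = √(-23 - 64) + (12 - 29)*16 = √(-87) - 17*16 = I*√87 - 272 = -272 + I*√87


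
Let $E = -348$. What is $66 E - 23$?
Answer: $-22991$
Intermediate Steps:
$66 E - 23 = 66 \left(-348\right) - 23 = -22968 - 23 = -22991$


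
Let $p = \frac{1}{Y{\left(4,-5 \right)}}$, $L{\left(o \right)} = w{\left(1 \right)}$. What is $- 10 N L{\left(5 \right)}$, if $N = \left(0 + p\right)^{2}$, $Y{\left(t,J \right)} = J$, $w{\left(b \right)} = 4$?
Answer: $- \frac{8}{5} \approx -1.6$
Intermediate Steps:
$L{\left(o \right)} = 4$
$p = - \frac{1}{5}$ ($p = \frac{1}{-5} = - \frac{1}{5} \approx -0.2$)
$N = \frac{1}{25}$ ($N = \left(0 - \frac{1}{5}\right)^{2} = \left(- \frac{1}{5}\right)^{2} = \frac{1}{25} \approx 0.04$)
$- 10 N L{\left(5 \right)} = \left(-10\right) \frac{1}{25} \cdot 4 = \left(- \frac{2}{5}\right) 4 = - \frac{8}{5}$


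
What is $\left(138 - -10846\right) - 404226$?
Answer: $-393242$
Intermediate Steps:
$\left(138 - -10846\right) - 404226 = \left(138 + 10846\right) - 404226 = 10984 - 404226 = -393242$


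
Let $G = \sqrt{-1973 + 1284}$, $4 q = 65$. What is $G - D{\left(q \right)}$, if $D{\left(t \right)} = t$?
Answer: $- \frac{65}{4} + i \sqrt{689} \approx -16.25 + 26.249 i$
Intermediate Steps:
$q = \frac{65}{4}$ ($q = \frac{1}{4} \cdot 65 = \frac{65}{4} \approx 16.25$)
$G = i \sqrt{689}$ ($G = \sqrt{-689} = i \sqrt{689} \approx 26.249 i$)
$G - D{\left(q \right)} = i \sqrt{689} - \frac{65}{4} = - \frac{65}{4} + i \sqrt{689}$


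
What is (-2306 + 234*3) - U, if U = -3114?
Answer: 1510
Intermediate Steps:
(-2306 + 234*3) - U = (-2306 + 234*3) - 1*(-3114) = (-2306 + 702) + 3114 = -1604 + 3114 = 1510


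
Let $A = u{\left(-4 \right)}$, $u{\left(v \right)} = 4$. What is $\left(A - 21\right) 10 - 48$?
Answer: $-218$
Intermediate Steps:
$A = 4$
$\left(A - 21\right) 10 - 48 = \left(4 - 21\right) 10 - 48 = \left(-17\right) 10 - 48 = -170 - 48 = -218$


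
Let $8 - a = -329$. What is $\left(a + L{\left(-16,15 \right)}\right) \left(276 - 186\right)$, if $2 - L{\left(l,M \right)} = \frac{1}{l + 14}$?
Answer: $30555$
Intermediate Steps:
$a = 337$ ($a = 8 - -329 = 8 + 329 = 337$)
$L{\left(l,M \right)} = 2 - \frac{1}{14 + l}$ ($L{\left(l,M \right)} = 2 - \frac{1}{l + 14} = 2 - \frac{1}{14 + l}$)
$\left(a + L{\left(-16,15 \right)}\right) \left(276 - 186\right) = \left(337 + \frac{27 + 2 \left(-16\right)}{14 - 16}\right) \left(276 - 186\right) = \left(337 + \frac{27 - 32}{-2}\right) 90 = \left(337 - - \frac{5}{2}\right) 90 = \left(337 + \frac{5}{2}\right) 90 = \frac{679}{2} \cdot 90 = 30555$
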